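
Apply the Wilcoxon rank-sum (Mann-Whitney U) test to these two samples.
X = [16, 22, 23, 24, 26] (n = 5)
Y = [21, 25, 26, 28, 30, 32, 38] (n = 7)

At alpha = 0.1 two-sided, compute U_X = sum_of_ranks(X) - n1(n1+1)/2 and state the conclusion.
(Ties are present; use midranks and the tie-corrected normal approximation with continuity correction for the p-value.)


Step 1: Combine and sort all 12 observations; assign midranks.
sorted (value, group): (16,X), (21,Y), (22,X), (23,X), (24,X), (25,Y), (26,X), (26,Y), (28,Y), (30,Y), (32,Y), (38,Y)
ranks: 16->1, 21->2, 22->3, 23->4, 24->5, 25->6, 26->7.5, 26->7.5, 28->9, 30->10, 32->11, 38->12
Step 2: Rank sum for X: R1 = 1 + 3 + 4 + 5 + 7.5 = 20.5.
Step 3: U_X = R1 - n1(n1+1)/2 = 20.5 - 5*6/2 = 20.5 - 15 = 5.5.
       U_Y = n1*n2 - U_X = 35 - 5.5 = 29.5.
Step 4: Ties are present, so use the tie-corrected normal approximation (with continuity correction) for the p-value.
Step 5: p-value = 0.061363; compare to alpha = 0.1. reject H0.

U_X = 5.5, p = 0.061363, reject H0 at alpha = 0.1.


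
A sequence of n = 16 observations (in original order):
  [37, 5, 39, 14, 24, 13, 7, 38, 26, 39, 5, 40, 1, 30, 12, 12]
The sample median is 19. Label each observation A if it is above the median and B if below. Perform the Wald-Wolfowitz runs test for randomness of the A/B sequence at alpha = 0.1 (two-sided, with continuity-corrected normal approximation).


Step 1: Compute median = 19; label A = above, B = below.
Labels in order: ABABABBAAABABABB  (n_A = 8, n_B = 8)
Step 2: Count runs R = 12.
Step 3: Under H0 (random ordering), E[R] = 2*n_A*n_B/(n_A+n_B) + 1 = 2*8*8/16 + 1 = 9.0000.
        Var[R] = 2*n_A*n_B*(2*n_A*n_B - n_A - n_B) / ((n_A+n_B)^2 * (n_A+n_B-1)) = 14336/3840 = 3.7333.
        SD[R] = 1.9322.
Step 4: Continuity-corrected z = (R - 0.5 - E[R]) / SD[R] = (12 - 0.5 - 9.0000) / 1.9322 = 1.2939.
Step 5: Two-sided p-value via normal approximation = 2*(1 - Phi(|z|)) = 0.195709.
Step 6: alpha = 0.1. fail to reject H0.

R = 12, z = 1.2939, p = 0.195709, fail to reject H0.


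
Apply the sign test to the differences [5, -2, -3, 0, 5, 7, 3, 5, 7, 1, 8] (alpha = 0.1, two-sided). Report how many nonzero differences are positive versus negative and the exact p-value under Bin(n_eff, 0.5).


Step 1: Discard zero differences. Original n = 11; n_eff = number of nonzero differences = 10.
Nonzero differences (with sign): +5, -2, -3, +5, +7, +3, +5, +7, +1, +8
Step 2: Count signs: positive = 8, negative = 2.
Step 3: Under H0: P(positive) = 0.5, so the number of positives S ~ Bin(10, 0.5).
Step 4: Two-sided exact p-value = sum of Bin(10,0.5) probabilities at or below the observed probability = 0.109375.
Step 5: alpha = 0.1. fail to reject H0.

n_eff = 10, pos = 8, neg = 2, p = 0.109375, fail to reject H0.


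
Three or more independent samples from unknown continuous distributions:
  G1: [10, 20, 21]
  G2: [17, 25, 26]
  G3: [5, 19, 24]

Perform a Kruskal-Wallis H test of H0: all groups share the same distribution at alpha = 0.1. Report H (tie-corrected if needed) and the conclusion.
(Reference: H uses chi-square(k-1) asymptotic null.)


Step 1: Combine all N = 9 observations and assign midranks.
sorted (value, group, rank): (5,G3,1), (10,G1,2), (17,G2,3), (19,G3,4), (20,G1,5), (21,G1,6), (24,G3,7), (25,G2,8), (26,G2,9)
Step 2: Sum ranks within each group.
R_1 = 13 (n_1 = 3)
R_2 = 20 (n_2 = 3)
R_3 = 12 (n_3 = 3)
Step 3: H = 12/(N(N+1)) * sum(R_i^2/n_i) - 3(N+1)
     = 12/(9*10) * (13^2/3 + 20^2/3 + 12^2/3) - 3*10
     = 0.133333 * 237.667 - 30
     = 1.688889.
Step 4: No ties, so H is used without correction.
Step 5: Under H0, H ~ chi^2(2); p-value = 0.429796.
Step 6: alpha = 0.1. fail to reject H0.

H = 1.6889, df = 2, p = 0.429796, fail to reject H0.


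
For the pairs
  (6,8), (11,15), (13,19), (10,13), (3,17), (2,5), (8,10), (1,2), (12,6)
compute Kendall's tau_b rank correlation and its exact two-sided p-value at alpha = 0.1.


Step 1: Enumerate the 36 unordered pairs (i,j) with i<j and classify each by sign(x_j-x_i) * sign(y_j-y_i).
  (1,2):dx=+5,dy=+7->C; (1,3):dx=+7,dy=+11->C; (1,4):dx=+4,dy=+5->C; (1,5):dx=-3,dy=+9->D
  (1,6):dx=-4,dy=-3->C; (1,7):dx=+2,dy=+2->C; (1,8):dx=-5,dy=-6->C; (1,9):dx=+6,dy=-2->D
  (2,3):dx=+2,dy=+4->C; (2,4):dx=-1,dy=-2->C; (2,5):dx=-8,dy=+2->D; (2,6):dx=-9,dy=-10->C
  (2,7):dx=-3,dy=-5->C; (2,8):dx=-10,dy=-13->C; (2,9):dx=+1,dy=-9->D; (3,4):dx=-3,dy=-6->C
  (3,5):dx=-10,dy=-2->C; (3,6):dx=-11,dy=-14->C; (3,7):dx=-5,dy=-9->C; (3,8):dx=-12,dy=-17->C
  (3,9):dx=-1,dy=-13->C; (4,5):dx=-7,dy=+4->D; (4,6):dx=-8,dy=-8->C; (4,7):dx=-2,dy=-3->C
  (4,8):dx=-9,dy=-11->C; (4,9):dx=+2,dy=-7->D; (5,6):dx=-1,dy=-12->C; (5,7):dx=+5,dy=-7->D
  (5,8):dx=-2,dy=-15->C; (5,9):dx=+9,dy=-11->D; (6,7):dx=+6,dy=+5->C; (6,8):dx=-1,dy=-3->C
  (6,9):dx=+10,dy=+1->C; (7,8):dx=-7,dy=-8->C; (7,9):dx=+4,dy=-4->D; (8,9):dx=+11,dy=+4->C
Step 2: C = 27, D = 9, total pairs = 36.
Step 3: tau = (C - D)/(n(n-1)/2) = (27 - 9)/36 = 0.500000.
Step 4: Exact two-sided p-value (enumerate n! = 362880 permutations of y under H0): p = 0.075176.
Step 5: alpha = 0.1. reject H0.

tau_b = 0.5000 (C=27, D=9), p = 0.075176, reject H0.


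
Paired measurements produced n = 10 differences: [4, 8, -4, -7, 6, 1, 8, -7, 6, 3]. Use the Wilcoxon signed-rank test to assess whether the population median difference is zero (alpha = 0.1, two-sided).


Step 1: Drop any zero differences (none here) and take |d_i|.
|d| = [4, 8, 4, 7, 6, 1, 8, 7, 6, 3]
Step 2: Midrank |d_i| (ties get averaged ranks).
ranks: |4|->3.5, |8|->9.5, |4|->3.5, |7|->7.5, |6|->5.5, |1|->1, |8|->9.5, |7|->7.5, |6|->5.5, |3|->2
Step 3: Attach original signs; sum ranks with positive sign and with negative sign.
W+ = 3.5 + 9.5 + 5.5 + 1 + 9.5 + 5.5 + 2 = 36.5
W- = 3.5 + 7.5 + 7.5 = 18.5
(Check: W+ + W- = 55 should equal n(n+1)/2 = 55.)
Step 4: Test statistic W = min(W+, W-) = 18.5.
Step 5: Ties in |d|, so use the tie-corrected normal approximation.
        E[W] = n(n+1)/4 = 10*11/4 = 27.5.
        Tie groups: |d|=4 (t=2), |d|=6 (t=2), |d|=7 (t=2), |d|=8 (t=2); sum(t^3 - t) = 24.
        Var[W] = n(n+1)(2n+1)/24 - sum(t^3-t)/48 = 2310/24 - 24/48 = 95.75.
        z = (W - E[W]) / sqrt(Var[W]) = (18.5 - 27.5) / 9.7852 = -0.9198.
        Two-sided p = 2*Phi(z) = 0.357700.
Step 6: alpha = 0.1. fail to reject H0.

W+ = 36.5, W- = 18.5, W = min = 18.5, p = 0.357700, fail to reject H0.


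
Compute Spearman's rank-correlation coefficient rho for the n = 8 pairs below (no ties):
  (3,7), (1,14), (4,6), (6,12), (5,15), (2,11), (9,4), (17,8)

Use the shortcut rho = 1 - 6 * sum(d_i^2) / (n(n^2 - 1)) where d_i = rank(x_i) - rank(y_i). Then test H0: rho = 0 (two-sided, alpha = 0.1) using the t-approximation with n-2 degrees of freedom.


Step 1: Rank x and y separately (midranks; no ties here).
rank(x): 3->3, 1->1, 4->4, 6->6, 5->5, 2->2, 9->7, 17->8
rank(y): 7->3, 14->7, 6->2, 12->6, 15->8, 11->5, 4->1, 8->4
Step 2: d_i = R_x(i) - R_y(i); compute d_i^2.
  (3-3)^2=0, (1-7)^2=36, (4-2)^2=4, (6-6)^2=0, (5-8)^2=9, (2-5)^2=9, (7-1)^2=36, (8-4)^2=16
sum(d^2) = 110.
Step 3: rho = 1 - 6*110 / (8*(8^2 - 1)) = 1 - 660/504 = -0.309524.
Step 4: Under H0, t = rho * sqrt((n-2)/(1-rho^2)) = -0.7973 ~ t(6).
Step 5: Two-sided p-value from the t-distribution with 6 df = 0.455645.
Step 6: alpha = 0.1. fail to reject H0.

rho = -0.3095, p = 0.455645, fail to reject H0 at alpha = 0.1.


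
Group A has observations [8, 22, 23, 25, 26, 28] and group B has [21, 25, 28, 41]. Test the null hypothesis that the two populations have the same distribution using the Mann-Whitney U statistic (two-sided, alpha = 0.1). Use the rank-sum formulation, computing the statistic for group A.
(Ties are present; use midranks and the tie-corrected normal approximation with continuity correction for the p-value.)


Step 1: Combine and sort all 10 observations; assign midranks.
sorted (value, group): (8,X), (21,Y), (22,X), (23,X), (25,X), (25,Y), (26,X), (28,X), (28,Y), (41,Y)
ranks: 8->1, 21->2, 22->3, 23->4, 25->5.5, 25->5.5, 26->7, 28->8.5, 28->8.5, 41->10
Step 2: Rank sum for X: R1 = 1 + 3 + 4 + 5.5 + 7 + 8.5 = 29.
Step 3: U_X = R1 - n1(n1+1)/2 = 29 - 6*7/2 = 29 - 21 = 8.
       U_Y = n1*n2 - U_X = 24 - 8 = 16.
Step 4: Ties are present, so use the tie-corrected normal approximation (with continuity correction) for the p-value.
Step 5: p-value = 0.452793; compare to alpha = 0.1. fail to reject H0.

U_X = 8, p = 0.452793, fail to reject H0 at alpha = 0.1.


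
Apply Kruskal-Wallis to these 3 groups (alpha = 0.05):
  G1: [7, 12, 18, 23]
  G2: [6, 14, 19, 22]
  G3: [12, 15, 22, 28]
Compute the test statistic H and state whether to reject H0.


Step 1: Combine all N = 12 observations and assign midranks.
sorted (value, group, rank): (6,G2,1), (7,G1,2), (12,G1,3.5), (12,G3,3.5), (14,G2,5), (15,G3,6), (18,G1,7), (19,G2,8), (22,G2,9.5), (22,G3,9.5), (23,G1,11), (28,G3,12)
Step 2: Sum ranks within each group.
R_1 = 23.5 (n_1 = 4)
R_2 = 23.5 (n_2 = 4)
R_3 = 31 (n_3 = 4)
Step 3: H = 12/(N(N+1)) * sum(R_i^2/n_i) - 3(N+1)
     = 12/(12*13) * (23.5^2/4 + 23.5^2/4 + 31^2/4) - 3*13
     = 0.076923 * 516.375 - 39
     = 0.721154.
Step 4: Ties present; correction factor C = 1 - 12/(12^3 - 12) = 0.993007. Corrected H = 0.721154 / 0.993007 = 0.726232.
Step 5: Under H0, H ~ chi^2(2); p-value = 0.695506.
Step 6: alpha = 0.05. fail to reject H0.

H = 0.7262, df = 2, p = 0.695506, fail to reject H0.


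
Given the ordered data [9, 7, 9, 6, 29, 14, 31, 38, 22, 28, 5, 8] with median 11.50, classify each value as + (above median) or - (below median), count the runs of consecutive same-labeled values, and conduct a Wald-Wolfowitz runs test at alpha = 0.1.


Step 1: Compute median = 11.50; label A = above, B = below.
Labels in order: BBBBAAAAAABB  (n_A = 6, n_B = 6)
Step 2: Count runs R = 3.
Step 3: Under H0 (random ordering), E[R] = 2*n_A*n_B/(n_A+n_B) + 1 = 2*6*6/12 + 1 = 7.0000.
        Var[R] = 2*n_A*n_B*(2*n_A*n_B - n_A - n_B) / ((n_A+n_B)^2 * (n_A+n_B-1)) = 4320/1584 = 2.7273.
        SD[R] = 1.6514.
Step 4: Continuity-corrected z = (R + 0.5 - E[R]) / SD[R] = (3 + 0.5 - 7.0000) / 1.6514 = -2.1194.
Step 5: Two-sided p-value via normal approximation = 2*(1 - Phi(|z|)) = 0.034060.
Step 6: alpha = 0.1. reject H0.

R = 3, z = -2.1194, p = 0.034060, reject H0.


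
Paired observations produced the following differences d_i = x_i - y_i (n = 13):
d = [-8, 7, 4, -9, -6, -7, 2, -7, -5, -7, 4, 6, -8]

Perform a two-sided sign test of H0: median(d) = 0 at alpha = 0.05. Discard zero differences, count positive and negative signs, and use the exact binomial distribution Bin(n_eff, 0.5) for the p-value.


Step 1: Discard zero differences. Original n = 13; n_eff = number of nonzero differences = 13.
Nonzero differences (with sign): -8, +7, +4, -9, -6, -7, +2, -7, -5, -7, +4, +6, -8
Step 2: Count signs: positive = 5, negative = 8.
Step 3: Under H0: P(positive) = 0.5, so the number of positives S ~ Bin(13, 0.5).
Step 4: Two-sided exact p-value = sum of Bin(13,0.5) probabilities at or below the observed probability = 0.581055.
Step 5: alpha = 0.05. fail to reject H0.

n_eff = 13, pos = 5, neg = 8, p = 0.581055, fail to reject H0.


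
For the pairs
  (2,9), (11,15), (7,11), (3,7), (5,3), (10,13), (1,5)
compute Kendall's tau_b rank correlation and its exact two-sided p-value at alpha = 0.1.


Step 1: Enumerate the 21 unordered pairs (i,j) with i<j and classify each by sign(x_j-x_i) * sign(y_j-y_i).
  (1,2):dx=+9,dy=+6->C; (1,3):dx=+5,dy=+2->C; (1,4):dx=+1,dy=-2->D; (1,5):dx=+3,dy=-6->D
  (1,6):dx=+8,dy=+4->C; (1,7):dx=-1,dy=-4->C; (2,3):dx=-4,dy=-4->C; (2,4):dx=-8,dy=-8->C
  (2,5):dx=-6,dy=-12->C; (2,6):dx=-1,dy=-2->C; (2,7):dx=-10,dy=-10->C; (3,4):dx=-4,dy=-4->C
  (3,5):dx=-2,dy=-8->C; (3,6):dx=+3,dy=+2->C; (3,7):dx=-6,dy=-6->C; (4,5):dx=+2,dy=-4->D
  (4,6):dx=+7,dy=+6->C; (4,7):dx=-2,dy=-2->C; (5,6):dx=+5,dy=+10->C; (5,7):dx=-4,dy=+2->D
  (6,7):dx=-9,dy=-8->C
Step 2: C = 17, D = 4, total pairs = 21.
Step 3: tau = (C - D)/(n(n-1)/2) = (17 - 4)/21 = 0.619048.
Step 4: Exact two-sided p-value (enumerate n! = 5040 permutations of y under H0): p = 0.069048.
Step 5: alpha = 0.1. reject H0.

tau_b = 0.6190 (C=17, D=4), p = 0.069048, reject H0.


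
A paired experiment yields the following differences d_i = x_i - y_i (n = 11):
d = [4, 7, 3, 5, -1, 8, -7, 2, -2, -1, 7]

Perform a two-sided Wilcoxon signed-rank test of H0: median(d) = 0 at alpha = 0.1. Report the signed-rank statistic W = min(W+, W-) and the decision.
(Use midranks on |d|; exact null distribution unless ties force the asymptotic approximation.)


Step 1: Drop any zero differences (none here) and take |d_i|.
|d| = [4, 7, 3, 5, 1, 8, 7, 2, 2, 1, 7]
Step 2: Midrank |d_i| (ties get averaged ranks).
ranks: |4|->6, |7|->9, |3|->5, |5|->7, |1|->1.5, |8|->11, |7|->9, |2|->3.5, |2|->3.5, |1|->1.5, |7|->9
Step 3: Attach original signs; sum ranks with positive sign and with negative sign.
W+ = 6 + 9 + 5 + 7 + 11 + 3.5 + 9 = 50.5
W- = 1.5 + 9 + 3.5 + 1.5 = 15.5
(Check: W+ + W- = 66 should equal n(n+1)/2 = 66.)
Step 4: Test statistic W = min(W+, W-) = 15.5.
Step 5: Ties in |d|, so use the tie-corrected normal approximation.
        E[W] = n(n+1)/4 = 11*12/4 = 33.
        Tie groups: |d|=1 (t=2), |d|=2 (t=2), |d|=7 (t=3); sum(t^3 - t) = 36.
        Var[W] = n(n+1)(2n+1)/24 - sum(t^3-t)/48 = 3036/24 - 36/48 = 125.75.
        z = (W - E[W]) / sqrt(Var[W]) = (15.5 - 33) / 11.2138 = -1.5606.
        Two-sided p = 2*Phi(z) = 0.118625.
Step 6: alpha = 0.1. fail to reject H0.

W+ = 50.5, W- = 15.5, W = min = 15.5, p = 0.118625, fail to reject H0.


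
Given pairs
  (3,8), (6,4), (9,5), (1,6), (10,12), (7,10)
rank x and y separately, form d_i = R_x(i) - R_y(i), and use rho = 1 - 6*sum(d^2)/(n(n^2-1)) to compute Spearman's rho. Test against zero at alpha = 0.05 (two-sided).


Step 1: Rank x and y separately (midranks; no ties here).
rank(x): 3->2, 6->3, 9->5, 1->1, 10->6, 7->4
rank(y): 8->4, 4->1, 5->2, 6->3, 12->6, 10->5
Step 2: d_i = R_x(i) - R_y(i); compute d_i^2.
  (2-4)^2=4, (3-1)^2=4, (5-2)^2=9, (1-3)^2=4, (6-6)^2=0, (4-5)^2=1
sum(d^2) = 22.
Step 3: rho = 1 - 6*22 / (6*(6^2 - 1)) = 1 - 132/210 = 0.371429.
Step 4: Under H0, t = rho * sqrt((n-2)/(1-rho^2)) = 0.8001 ~ t(4).
Step 5: Two-sided p-value from the t-distribution with 4 df = 0.468478.
Step 6: alpha = 0.05. fail to reject H0.

rho = 0.3714, p = 0.468478, fail to reject H0 at alpha = 0.05.


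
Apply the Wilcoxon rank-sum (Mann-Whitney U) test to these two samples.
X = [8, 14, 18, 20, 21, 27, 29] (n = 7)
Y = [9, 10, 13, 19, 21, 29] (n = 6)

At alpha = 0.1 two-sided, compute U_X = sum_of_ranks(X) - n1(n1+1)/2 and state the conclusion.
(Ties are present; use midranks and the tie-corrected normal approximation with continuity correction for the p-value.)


Step 1: Combine and sort all 13 observations; assign midranks.
sorted (value, group): (8,X), (9,Y), (10,Y), (13,Y), (14,X), (18,X), (19,Y), (20,X), (21,X), (21,Y), (27,X), (29,X), (29,Y)
ranks: 8->1, 9->2, 10->3, 13->4, 14->5, 18->6, 19->7, 20->8, 21->9.5, 21->9.5, 27->11, 29->12.5, 29->12.5
Step 2: Rank sum for X: R1 = 1 + 5 + 6 + 8 + 9.5 + 11 + 12.5 = 53.
Step 3: U_X = R1 - n1(n1+1)/2 = 53 - 7*8/2 = 53 - 28 = 25.
       U_Y = n1*n2 - U_X = 42 - 25 = 17.
Step 4: Ties are present, so use the tie-corrected normal approximation (with continuity correction) for the p-value.
Step 5: p-value = 0.616104; compare to alpha = 0.1. fail to reject H0.

U_X = 25, p = 0.616104, fail to reject H0 at alpha = 0.1.


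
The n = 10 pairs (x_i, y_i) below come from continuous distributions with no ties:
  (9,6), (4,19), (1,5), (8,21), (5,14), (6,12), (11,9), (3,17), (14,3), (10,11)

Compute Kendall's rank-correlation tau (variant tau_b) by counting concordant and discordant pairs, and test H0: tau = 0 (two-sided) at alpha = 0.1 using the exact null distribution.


Step 1: Enumerate the 45 unordered pairs (i,j) with i<j and classify each by sign(x_j-x_i) * sign(y_j-y_i).
  (1,2):dx=-5,dy=+13->D; (1,3):dx=-8,dy=-1->C; (1,4):dx=-1,dy=+15->D; (1,5):dx=-4,dy=+8->D
  (1,6):dx=-3,dy=+6->D; (1,7):dx=+2,dy=+3->C; (1,8):dx=-6,dy=+11->D; (1,9):dx=+5,dy=-3->D
  (1,10):dx=+1,dy=+5->C; (2,3):dx=-3,dy=-14->C; (2,4):dx=+4,dy=+2->C; (2,5):dx=+1,dy=-5->D
  (2,6):dx=+2,dy=-7->D; (2,7):dx=+7,dy=-10->D; (2,8):dx=-1,dy=-2->C; (2,9):dx=+10,dy=-16->D
  (2,10):dx=+6,dy=-8->D; (3,4):dx=+7,dy=+16->C; (3,5):dx=+4,dy=+9->C; (3,6):dx=+5,dy=+7->C
  (3,7):dx=+10,dy=+4->C; (3,8):dx=+2,dy=+12->C; (3,9):dx=+13,dy=-2->D; (3,10):dx=+9,dy=+6->C
  (4,5):dx=-3,dy=-7->C; (4,6):dx=-2,dy=-9->C; (4,7):dx=+3,dy=-12->D; (4,8):dx=-5,dy=-4->C
  (4,9):dx=+6,dy=-18->D; (4,10):dx=+2,dy=-10->D; (5,6):dx=+1,dy=-2->D; (5,7):dx=+6,dy=-5->D
  (5,8):dx=-2,dy=+3->D; (5,9):dx=+9,dy=-11->D; (5,10):dx=+5,dy=-3->D; (6,7):dx=+5,dy=-3->D
  (6,8):dx=-3,dy=+5->D; (6,9):dx=+8,dy=-9->D; (6,10):dx=+4,dy=-1->D; (7,8):dx=-8,dy=+8->D
  (7,9):dx=+3,dy=-6->D; (7,10):dx=-1,dy=+2->D; (8,9):dx=+11,dy=-14->D; (8,10):dx=+7,dy=-6->D
  (9,10):dx=-4,dy=+8->D
Step 2: C = 15, D = 30, total pairs = 45.
Step 3: tau = (C - D)/(n(n-1)/2) = (15 - 30)/45 = -0.333333.
Step 4: Exact two-sided p-value (enumerate n! = 3628800 permutations of y under H0): p = 0.216373.
Step 5: alpha = 0.1. fail to reject H0.

tau_b = -0.3333 (C=15, D=30), p = 0.216373, fail to reject H0.


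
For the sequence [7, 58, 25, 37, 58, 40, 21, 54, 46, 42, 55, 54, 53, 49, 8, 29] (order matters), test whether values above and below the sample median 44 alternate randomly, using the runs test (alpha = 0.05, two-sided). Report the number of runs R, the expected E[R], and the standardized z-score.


Step 1: Compute median = 44; label A = above, B = below.
Labels in order: BABBABBAABAAAABB  (n_A = 8, n_B = 8)
Step 2: Count runs R = 9.
Step 3: Under H0 (random ordering), E[R] = 2*n_A*n_B/(n_A+n_B) + 1 = 2*8*8/16 + 1 = 9.0000.
        Var[R] = 2*n_A*n_B*(2*n_A*n_B - n_A - n_B) / ((n_A+n_B)^2 * (n_A+n_B-1)) = 14336/3840 = 3.7333.
        SD[R] = 1.9322.
Step 4: R = E[R], so z = 0 with no continuity correction.
Step 5: Two-sided p-value via normal approximation = 2*(1 - Phi(|z|)) = 1.000000.
Step 6: alpha = 0.05. fail to reject H0.

R = 9, z = 0.0000, p = 1.000000, fail to reject H0.


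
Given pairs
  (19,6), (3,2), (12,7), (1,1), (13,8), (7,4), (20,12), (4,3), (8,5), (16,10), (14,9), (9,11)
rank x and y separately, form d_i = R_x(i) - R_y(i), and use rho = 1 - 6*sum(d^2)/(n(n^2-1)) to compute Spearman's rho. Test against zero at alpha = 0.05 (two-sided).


Step 1: Rank x and y separately (midranks; no ties here).
rank(x): 19->11, 3->2, 12->7, 1->1, 13->8, 7->4, 20->12, 4->3, 8->5, 16->10, 14->9, 9->6
rank(y): 6->6, 2->2, 7->7, 1->1, 8->8, 4->4, 12->12, 3->3, 5->5, 10->10, 9->9, 11->11
Step 2: d_i = R_x(i) - R_y(i); compute d_i^2.
  (11-6)^2=25, (2-2)^2=0, (7-7)^2=0, (1-1)^2=0, (8-8)^2=0, (4-4)^2=0, (12-12)^2=0, (3-3)^2=0, (5-5)^2=0, (10-10)^2=0, (9-9)^2=0, (6-11)^2=25
sum(d^2) = 50.
Step 3: rho = 1 - 6*50 / (12*(12^2 - 1)) = 1 - 300/1716 = 0.825175.
Step 4: Under H0, t = rho * sqrt((n-2)/(1-rho^2)) = 4.6195 ~ t(10).
Step 5: Two-sided p-value from the t-distribution with 10 df = 0.000951.
Step 6: alpha = 0.05. reject H0.

rho = 0.8252, p = 0.000951, reject H0 at alpha = 0.05.


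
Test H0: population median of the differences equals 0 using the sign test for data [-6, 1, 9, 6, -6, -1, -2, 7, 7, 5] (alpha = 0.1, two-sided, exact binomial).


Step 1: Discard zero differences. Original n = 10; n_eff = number of nonzero differences = 10.
Nonzero differences (with sign): -6, +1, +9, +6, -6, -1, -2, +7, +7, +5
Step 2: Count signs: positive = 6, negative = 4.
Step 3: Under H0: P(positive) = 0.5, so the number of positives S ~ Bin(10, 0.5).
Step 4: Two-sided exact p-value = sum of Bin(10,0.5) probabilities at or below the observed probability = 0.753906.
Step 5: alpha = 0.1. fail to reject H0.

n_eff = 10, pos = 6, neg = 4, p = 0.753906, fail to reject H0.


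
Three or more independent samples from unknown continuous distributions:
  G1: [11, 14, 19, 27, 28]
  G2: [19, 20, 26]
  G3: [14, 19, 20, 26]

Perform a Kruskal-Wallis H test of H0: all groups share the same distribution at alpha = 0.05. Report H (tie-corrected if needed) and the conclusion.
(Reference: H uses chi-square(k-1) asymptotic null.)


Step 1: Combine all N = 12 observations and assign midranks.
sorted (value, group, rank): (11,G1,1), (14,G1,2.5), (14,G3,2.5), (19,G1,5), (19,G2,5), (19,G3,5), (20,G2,7.5), (20,G3,7.5), (26,G2,9.5), (26,G3,9.5), (27,G1,11), (28,G1,12)
Step 2: Sum ranks within each group.
R_1 = 31.5 (n_1 = 5)
R_2 = 22 (n_2 = 3)
R_3 = 24.5 (n_3 = 4)
Step 3: H = 12/(N(N+1)) * sum(R_i^2/n_i) - 3(N+1)
     = 12/(12*13) * (31.5^2/5 + 22^2/3 + 24.5^2/4) - 3*13
     = 0.076923 * 509.846 - 39
     = 0.218910.
Step 4: Ties present; correction factor C = 1 - 42/(12^3 - 12) = 0.975524. Corrected H = 0.218910 / 0.975524 = 0.224403.
Step 5: Under H0, H ~ chi^2(2); p-value = 0.893864.
Step 6: alpha = 0.05. fail to reject H0.

H = 0.2244, df = 2, p = 0.893864, fail to reject H0.


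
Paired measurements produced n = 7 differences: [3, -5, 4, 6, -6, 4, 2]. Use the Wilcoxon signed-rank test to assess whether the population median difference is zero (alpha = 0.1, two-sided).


Step 1: Drop any zero differences (none here) and take |d_i|.
|d| = [3, 5, 4, 6, 6, 4, 2]
Step 2: Midrank |d_i| (ties get averaged ranks).
ranks: |3|->2, |5|->5, |4|->3.5, |6|->6.5, |6|->6.5, |4|->3.5, |2|->1
Step 3: Attach original signs; sum ranks with positive sign and with negative sign.
W+ = 2 + 3.5 + 6.5 + 3.5 + 1 = 16.5
W- = 5 + 6.5 = 11.5
(Check: W+ + W- = 28 should equal n(n+1)/2 = 28.)
Step 4: Test statistic W = min(W+, W-) = 11.5.
Step 5: Ties in |d|, so use the tie-corrected normal approximation.
        E[W] = n(n+1)/4 = 7*8/4 = 14.
        Tie groups: |d|=4 (t=2), |d|=6 (t=2); sum(t^3 - t) = 12.
        Var[W] = n(n+1)(2n+1)/24 - sum(t^3-t)/48 = 840/24 - 12/48 = 34.75.
        z = (W - E[W]) / sqrt(Var[W]) = (11.5 - 14) / 5.8949 = -0.4241.
        Two-sided p = 2*Phi(z) = 0.671497.
Step 6: alpha = 0.1. fail to reject H0.

W+ = 16.5, W- = 11.5, W = min = 11.5, p = 0.671497, fail to reject H0.


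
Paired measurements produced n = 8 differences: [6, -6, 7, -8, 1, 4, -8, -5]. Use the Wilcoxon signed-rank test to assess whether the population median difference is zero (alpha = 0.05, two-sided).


Step 1: Drop any zero differences (none here) and take |d_i|.
|d| = [6, 6, 7, 8, 1, 4, 8, 5]
Step 2: Midrank |d_i| (ties get averaged ranks).
ranks: |6|->4.5, |6|->4.5, |7|->6, |8|->7.5, |1|->1, |4|->2, |8|->7.5, |5|->3
Step 3: Attach original signs; sum ranks with positive sign and with negative sign.
W+ = 4.5 + 6 + 1 + 2 = 13.5
W- = 4.5 + 7.5 + 7.5 + 3 = 22.5
(Check: W+ + W- = 36 should equal n(n+1)/2 = 36.)
Step 4: Test statistic W = min(W+, W-) = 13.5.
Step 5: Ties in |d|, so use the tie-corrected normal approximation.
        E[W] = n(n+1)/4 = 8*9/4 = 18.
        Tie groups: |d|=6 (t=2), |d|=8 (t=2); sum(t^3 - t) = 12.
        Var[W] = n(n+1)(2n+1)/24 - sum(t^3-t)/48 = 1224/24 - 12/48 = 50.75.
        z = (W - E[W]) / sqrt(Var[W]) = (13.5 - 18) / 7.1239 = -0.6317.
        Two-sided p = 2*Phi(z) = 0.527599.
Step 6: alpha = 0.05. fail to reject H0.

W+ = 13.5, W- = 22.5, W = min = 13.5, p = 0.527599, fail to reject H0.


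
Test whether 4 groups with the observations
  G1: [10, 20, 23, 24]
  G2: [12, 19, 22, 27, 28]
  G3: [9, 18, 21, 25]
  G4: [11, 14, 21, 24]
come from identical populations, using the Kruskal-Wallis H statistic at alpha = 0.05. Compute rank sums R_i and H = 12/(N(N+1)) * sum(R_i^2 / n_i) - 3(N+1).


Step 1: Combine all N = 17 observations and assign midranks.
sorted (value, group, rank): (9,G3,1), (10,G1,2), (11,G4,3), (12,G2,4), (14,G4,5), (18,G3,6), (19,G2,7), (20,G1,8), (21,G3,9.5), (21,G4,9.5), (22,G2,11), (23,G1,12), (24,G1,13.5), (24,G4,13.5), (25,G3,15), (27,G2,16), (28,G2,17)
Step 2: Sum ranks within each group.
R_1 = 35.5 (n_1 = 4)
R_2 = 55 (n_2 = 5)
R_3 = 31.5 (n_3 = 4)
R_4 = 31 (n_4 = 4)
Step 3: H = 12/(N(N+1)) * sum(R_i^2/n_i) - 3(N+1)
     = 12/(17*18) * (35.5^2/4 + 55^2/5 + 31.5^2/4 + 31^2/4) - 3*18
     = 0.039216 * 1408.38 - 54
     = 1.230392.
Step 4: Ties present; correction factor C = 1 - 12/(17^3 - 17) = 0.997549. Corrected H = 1.230392 / 0.997549 = 1.233415.
Step 5: Under H0, H ~ chi^2(3); p-value = 0.745002.
Step 6: alpha = 0.05. fail to reject H0.

H = 1.2334, df = 3, p = 0.745002, fail to reject H0.


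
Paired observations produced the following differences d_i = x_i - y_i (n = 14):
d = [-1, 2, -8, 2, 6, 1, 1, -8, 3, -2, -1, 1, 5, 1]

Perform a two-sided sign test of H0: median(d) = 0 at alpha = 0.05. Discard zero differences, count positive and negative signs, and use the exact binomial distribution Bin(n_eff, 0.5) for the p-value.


Step 1: Discard zero differences. Original n = 14; n_eff = number of nonzero differences = 14.
Nonzero differences (with sign): -1, +2, -8, +2, +6, +1, +1, -8, +3, -2, -1, +1, +5, +1
Step 2: Count signs: positive = 9, negative = 5.
Step 3: Under H0: P(positive) = 0.5, so the number of positives S ~ Bin(14, 0.5).
Step 4: Two-sided exact p-value = sum of Bin(14,0.5) probabilities at or below the observed probability = 0.423950.
Step 5: alpha = 0.05. fail to reject H0.

n_eff = 14, pos = 9, neg = 5, p = 0.423950, fail to reject H0.


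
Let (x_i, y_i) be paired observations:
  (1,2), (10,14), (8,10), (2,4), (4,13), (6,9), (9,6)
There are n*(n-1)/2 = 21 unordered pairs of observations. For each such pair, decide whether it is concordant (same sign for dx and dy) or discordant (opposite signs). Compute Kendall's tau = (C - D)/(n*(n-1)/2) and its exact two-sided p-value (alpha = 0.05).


Step 1: Enumerate the 21 unordered pairs (i,j) with i<j and classify each by sign(x_j-x_i) * sign(y_j-y_i).
  (1,2):dx=+9,dy=+12->C; (1,3):dx=+7,dy=+8->C; (1,4):dx=+1,dy=+2->C; (1,5):dx=+3,dy=+11->C
  (1,6):dx=+5,dy=+7->C; (1,7):dx=+8,dy=+4->C; (2,3):dx=-2,dy=-4->C; (2,4):dx=-8,dy=-10->C
  (2,5):dx=-6,dy=-1->C; (2,6):dx=-4,dy=-5->C; (2,7):dx=-1,dy=-8->C; (3,4):dx=-6,dy=-6->C
  (3,5):dx=-4,dy=+3->D; (3,6):dx=-2,dy=-1->C; (3,7):dx=+1,dy=-4->D; (4,5):dx=+2,dy=+9->C
  (4,6):dx=+4,dy=+5->C; (4,7):dx=+7,dy=+2->C; (5,6):dx=+2,dy=-4->D; (5,7):dx=+5,dy=-7->D
  (6,7):dx=+3,dy=-3->D
Step 2: C = 16, D = 5, total pairs = 21.
Step 3: tau = (C - D)/(n(n-1)/2) = (16 - 5)/21 = 0.523810.
Step 4: Exact two-sided p-value (enumerate n! = 5040 permutations of y under H0): p = 0.136111.
Step 5: alpha = 0.05. fail to reject H0.

tau_b = 0.5238 (C=16, D=5), p = 0.136111, fail to reject H0.


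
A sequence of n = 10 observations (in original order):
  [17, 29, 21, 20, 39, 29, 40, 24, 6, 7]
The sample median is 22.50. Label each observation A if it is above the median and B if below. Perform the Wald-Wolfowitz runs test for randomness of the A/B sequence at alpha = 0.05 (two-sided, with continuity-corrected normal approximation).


Step 1: Compute median = 22.50; label A = above, B = below.
Labels in order: BABBAAAABB  (n_A = 5, n_B = 5)
Step 2: Count runs R = 5.
Step 3: Under H0 (random ordering), E[R] = 2*n_A*n_B/(n_A+n_B) + 1 = 2*5*5/10 + 1 = 6.0000.
        Var[R] = 2*n_A*n_B*(2*n_A*n_B - n_A - n_B) / ((n_A+n_B)^2 * (n_A+n_B-1)) = 2000/900 = 2.2222.
        SD[R] = 1.4907.
Step 4: Continuity-corrected z = (R + 0.5 - E[R]) / SD[R] = (5 + 0.5 - 6.0000) / 1.4907 = -0.3354.
Step 5: Two-sided p-value via normal approximation = 2*(1 - Phi(|z|)) = 0.737316.
Step 6: alpha = 0.05. fail to reject H0.

R = 5, z = -0.3354, p = 0.737316, fail to reject H0.


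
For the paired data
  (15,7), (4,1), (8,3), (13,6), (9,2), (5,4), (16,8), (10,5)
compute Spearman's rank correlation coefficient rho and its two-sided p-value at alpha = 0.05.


Step 1: Rank x and y separately (midranks; no ties here).
rank(x): 15->7, 4->1, 8->3, 13->6, 9->4, 5->2, 16->8, 10->5
rank(y): 7->7, 1->1, 3->3, 6->6, 2->2, 4->4, 8->8, 5->5
Step 2: d_i = R_x(i) - R_y(i); compute d_i^2.
  (7-7)^2=0, (1-1)^2=0, (3-3)^2=0, (6-6)^2=0, (4-2)^2=4, (2-4)^2=4, (8-8)^2=0, (5-5)^2=0
sum(d^2) = 8.
Step 3: rho = 1 - 6*8 / (8*(8^2 - 1)) = 1 - 48/504 = 0.904762.
Step 4: Under H0, t = rho * sqrt((n-2)/(1-rho^2)) = 5.2034 ~ t(6).
Step 5: Two-sided p-value from the t-distribution with 6 df = 0.002008.
Step 6: alpha = 0.05. reject H0.

rho = 0.9048, p = 0.002008, reject H0 at alpha = 0.05.


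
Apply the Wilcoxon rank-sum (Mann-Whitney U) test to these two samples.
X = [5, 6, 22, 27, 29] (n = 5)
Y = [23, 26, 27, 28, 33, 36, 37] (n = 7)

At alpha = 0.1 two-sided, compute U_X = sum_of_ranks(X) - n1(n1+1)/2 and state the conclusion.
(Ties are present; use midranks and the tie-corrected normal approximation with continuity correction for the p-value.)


Step 1: Combine and sort all 12 observations; assign midranks.
sorted (value, group): (5,X), (6,X), (22,X), (23,Y), (26,Y), (27,X), (27,Y), (28,Y), (29,X), (33,Y), (36,Y), (37,Y)
ranks: 5->1, 6->2, 22->3, 23->4, 26->5, 27->6.5, 27->6.5, 28->8, 29->9, 33->10, 36->11, 37->12
Step 2: Rank sum for X: R1 = 1 + 2 + 3 + 6.5 + 9 = 21.5.
Step 3: U_X = R1 - n1(n1+1)/2 = 21.5 - 5*6/2 = 21.5 - 15 = 6.5.
       U_Y = n1*n2 - U_X = 35 - 6.5 = 28.5.
Step 4: Ties are present, so use the tie-corrected normal approximation (with continuity correction) for the p-value.
Step 5: p-value = 0.087602; compare to alpha = 0.1. reject H0.

U_X = 6.5, p = 0.087602, reject H0 at alpha = 0.1.


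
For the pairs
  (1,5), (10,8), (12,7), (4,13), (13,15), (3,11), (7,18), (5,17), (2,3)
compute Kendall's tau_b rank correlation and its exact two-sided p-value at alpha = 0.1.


Step 1: Enumerate the 36 unordered pairs (i,j) with i<j and classify each by sign(x_j-x_i) * sign(y_j-y_i).
  (1,2):dx=+9,dy=+3->C; (1,3):dx=+11,dy=+2->C; (1,4):dx=+3,dy=+8->C; (1,5):dx=+12,dy=+10->C
  (1,6):dx=+2,dy=+6->C; (1,7):dx=+6,dy=+13->C; (1,8):dx=+4,dy=+12->C; (1,9):dx=+1,dy=-2->D
  (2,3):dx=+2,dy=-1->D; (2,4):dx=-6,dy=+5->D; (2,5):dx=+3,dy=+7->C; (2,6):dx=-7,dy=+3->D
  (2,7):dx=-3,dy=+10->D; (2,8):dx=-5,dy=+9->D; (2,9):dx=-8,dy=-5->C; (3,4):dx=-8,dy=+6->D
  (3,5):dx=+1,dy=+8->C; (3,6):dx=-9,dy=+4->D; (3,7):dx=-5,dy=+11->D; (3,8):dx=-7,dy=+10->D
  (3,9):dx=-10,dy=-4->C; (4,5):dx=+9,dy=+2->C; (4,6):dx=-1,dy=-2->C; (4,7):dx=+3,dy=+5->C
  (4,8):dx=+1,dy=+4->C; (4,9):dx=-2,dy=-10->C; (5,6):dx=-10,dy=-4->C; (5,7):dx=-6,dy=+3->D
  (5,8):dx=-8,dy=+2->D; (5,9):dx=-11,dy=-12->C; (6,7):dx=+4,dy=+7->C; (6,8):dx=+2,dy=+6->C
  (6,9):dx=-1,dy=-8->C; (7,8):dx=-2,dy=-1->C; (7,9):dx=-5,dy=-15->C; (8,9):dx=-3,dy=-14->C
Step 2: C = 24, D = 12, total pairs = 36.
Step 3: tau = (C - D)/(n(n-1)/2) = (24 - 12)/36 = 0.333333.
Step 4: Exact two-sided p-value (enumerate n! = 362880 permutations of y under H0): p = 0.259518.
Step 5: alpha = 0.1. fail to reject H0.

tau_b = 0.3333 (C=24, D=12), p = 0.259518, fail to reject H0.


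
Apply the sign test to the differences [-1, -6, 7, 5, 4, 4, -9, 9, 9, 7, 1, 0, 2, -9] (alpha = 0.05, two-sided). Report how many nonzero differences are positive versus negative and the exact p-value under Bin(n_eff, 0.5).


Step 1: Discard zero differences. Original n = 14; n_eff = number of nonzero differences = 13.
Nonzero differences (with sign): -1, -6, +7, +5, +4, +4, -9, +9, +9, +7, +1, +2, -9
Step 2: Count signs: positive = 9, negative = 4.
Step 3: Under H0: P(positive) = 0.5, so the number of positives S ~ Bin(13, 0.5).
Step 4: Two-sided exact p-value = sum of Bin(13,0.5) probabilities at or below the observed probability = 0.266846.
Step 5: alpha = 0.05. fail to reject H0.

n_eff = 13, pos = 9, neg = 4, p = 0.266846, fail to reject H0.


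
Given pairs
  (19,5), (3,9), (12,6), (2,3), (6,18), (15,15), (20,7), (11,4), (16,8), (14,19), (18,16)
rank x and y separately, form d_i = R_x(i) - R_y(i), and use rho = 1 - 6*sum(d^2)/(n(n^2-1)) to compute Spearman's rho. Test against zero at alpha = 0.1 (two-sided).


Step 1: Rank x and y separately (midranks; no ties here).
rank(x): 19->10, 3->2, 12->5, 2->1, 6->3, 15->7, 20->11, 11->4, 16->8, 14->6, 18->9
rank(y): 5->3, 9->7, 6->4, 3->1, 18->10, 15->8, 7->5, 4->2, 8->6, 19->11, 16->9
Step 2: d_i = R_x(i) - R_y(i); compute d_i^2.
  (10-3)^2=49, (2-7)^2=25, (5-4)^2=1, (1-1)^2=0, (3-10)^2=49, (7-8)^2=1, (11-5)^2=36, (4-2)^2=4, (8-6)^2=4, (6-11)^2=25, (9-9)^2=0
sum(d^2) = 194.
Step 3: rho = 1 - 6*194 / (11*(11^2 - 1)) = 1 - 1164/1320 = 0.118182.
Step 4: Under H0, t = rho * sqrt((n-2)/(1-rho^2)) = 0.3570 ~ t(9).
Step 5: Two-sided p-value from the t-distribution with 9 df = 0.729285.
Step 6: alpha = 0.1. fail to reject H0.

rho = 0.1182, p = 0.729285, fail to reject H0 at alpha = 0.1.


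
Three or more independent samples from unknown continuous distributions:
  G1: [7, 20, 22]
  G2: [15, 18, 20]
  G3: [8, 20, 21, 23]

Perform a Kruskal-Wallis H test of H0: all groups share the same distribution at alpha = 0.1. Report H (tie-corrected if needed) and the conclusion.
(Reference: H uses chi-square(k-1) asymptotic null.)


Step 1: Combine all N = 10 observations and assign midranks.
sorted (value, group, rank): (7,G1,1), (8,G3,2), (15,G2,3), (18,G2,4), (20,G1,6), (20,G2,6), (20,G3,6), (21,G3,8), (22,G1,9), (23,G3,10)
Step 2: Sum ranks within each group.
R_1 = 16 (n_1 = 3)
R_2 = 13 (n_2 = 3)
R_3 = 26 (n_3 = 4)
Step 3: H = 12/(N(N+1)) * sum(R_i^2/n_i) - 3(N+1)
     = 12/(10*11) * (16^2/3 + 13^2/3 + 26^2/4) - 3*11
     = 0.109091 * 310.667 - 33
     = 0.890909.
Step 4: Ties present; correction factor C = 1 - 24/(10^3 - 10) = 0.975758. Corrected H = 0.890909 / 0.975758 = 0.913043.
Step 5: Under H0, H ~ chi^2(2); p-value = 0.633483.
Step 6: alpha = 0.1. fail to reject H0.

H = 0.9130, df = 2, p = 0.633483, fail to reject H0.


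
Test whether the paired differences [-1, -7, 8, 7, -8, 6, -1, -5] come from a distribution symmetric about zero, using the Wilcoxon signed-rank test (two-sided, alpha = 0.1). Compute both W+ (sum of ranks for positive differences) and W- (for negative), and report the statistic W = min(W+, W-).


Step 1: Drop any zero differences (none here) and take |d_i|.
|d| = [1, 7, 8, 7, 8, 6, 1, 5]
Step 2: Midrank |d_i| (ties get averaged ranks).
ranks: |1|->1.5, |7|->5.5, |8|->7.5, |7|->5.5, |8|->7.5, |6|->4, |1|->1.5, |5|->3
Step 3: Attach original signs; sum ranks with positive sign and with negative sign.
W+ = 7.5 + 5.5 + 4 = 17
W- = 1.5 + 5.5 + 7.5 + 1.5 + 3 = 19
(Check: W+ + W- = 36 should equal n(n+1)/2 = 36.)
Step 4: Test statistic W = min(W+, W-) = 17.
Step 5: Ties in |d|, so use the tie-corrected normal approximation.
        E[W] = n(n+1)/4 = 8*9/4 = 18.
        Tie groups: |d|=1 (t=2), |d|=7 (t=2), |d|=8 (t=2); sum(t^3 - t) = 18.
        Var[W] = n(n+1)(2n+1)/24 - sum(t^3-t)/48 = 1224/24 - 18/48 = 50.625.
        z = (W - E[W]) / sqrt(Var[W]) = (17 - 18) / 7.1151 = -0.1405.
        Two-sided p = 2*Phi(z) = 0.888229.
Step 6: alpha = 0.1. fail to reject H0.

W+ = 17, W- = 19, W = min = 17, p = 0.888229, fail to reject H0.


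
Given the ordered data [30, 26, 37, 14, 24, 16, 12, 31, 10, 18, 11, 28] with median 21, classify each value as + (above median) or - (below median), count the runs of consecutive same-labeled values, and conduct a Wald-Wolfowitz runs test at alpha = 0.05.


Step 1: Compute median = 21; label A = above, B = below.
Labels in order: AAABABBABBBA  (n_A = 6, n_B = 6)
Step 2: Count runs R = 7.
Step 3: Under H0 (random ordering), E[R] = 2*n_A*n_B/(n_A+n_B) + 1 = 2*6*6/12 + 1 = 7.0000.
        Var[R] = 2*n_A*n_B*(2*n_A*n_B - n_A - n_B) / ((n_A+n_B)^2 * (n_A+n_B-1)) = 4320/1584 = 2.7273.
        SD[R] = 1.6514.
Step 4: R = E[R], so z = 0 with no continuity correction.
Step 5: Two-sided p-value via normal approximation = 2*(1 - Phi(|z|)) = 1.000000.
Step 6: alpha = 0.05. fail to reject H0.

R = 7, z = 0.0000, p = 1.000000, fail to reject H0.


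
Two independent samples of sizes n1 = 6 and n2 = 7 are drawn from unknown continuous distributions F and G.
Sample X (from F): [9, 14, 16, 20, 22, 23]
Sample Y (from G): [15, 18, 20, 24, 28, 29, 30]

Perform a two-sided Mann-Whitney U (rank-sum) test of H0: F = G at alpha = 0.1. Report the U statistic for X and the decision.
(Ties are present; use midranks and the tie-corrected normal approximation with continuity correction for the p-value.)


Step 1: Combine and sort all 13 observations; assign midranks.
sorted (value, group): (9,X), (14,X), (15,Y), (16,X), (18,Y), (20,X), (20,Y), (22,X), (23,X), (24,Y), (28,Y), (29,Y), (30,Y)
ranks: 9->1, 14->2, 15->3, 16->4, 18->5, 20->6.5, 20->6.5, 22->8, 23->9, 24->10, 28->11, 29->12, 30->13
Step 2: Rank sum for X: R1 = 1 + 2 + 4 + 6.5 + 8 + 9 = 30.5.
Step 3: U_X = R1 - n1(n1+1)/2 = 30.5 - 6*7/2 = 30.5 - 21 = 9.5.
       U_Y = n1*n2 - U_X = 42 - 9.5 = 32.5.
Step 4: Ties are present, so use the tie-corrected normal approximation (with continuity correction) for the p-value.
Step 5: p-value = 0.115582; compare to alpha = 0.1. fail to reject H0.

U_X = 9.5, p = 0.115582, fail to reject H0 at alpha = 0.1.


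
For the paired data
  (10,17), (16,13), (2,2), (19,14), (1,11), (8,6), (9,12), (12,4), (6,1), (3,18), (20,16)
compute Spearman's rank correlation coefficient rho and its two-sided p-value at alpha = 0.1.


Step 1: Rank x and y separately (midranks; no ties here).
rank(x): 10->7, 16->9, 2->2, 19->10, 1->1, 8->5, 9->6, 12->8, 6->4, 3->3, 20->11
rank(y): 17->10, 13->7, 2->2, 14->8, 11->5, 6->4, 12->6, 4->3, 1->1, 18->11, 16->9
Step 2: d_i = R_x(i) - R_y(i); compute d_i^2.
  (7-10)^2=9, (9-7)^2=4, (2-2)^2=0, (10-8)^2=4, (1-5)^2=16, (5-4)^2=1, (6-6)^2=0, (8-3)^2=25, (4-1)^2=9, (3-11)^2=64, (11-9)^2=4
sum(d^2) = 136.
Step 3: rho = 1 - 6*136 / (11*(11^2 - 1)) = 1 - 816/1320 = 0.381818.
Step 4: Under H0, t = rho * sqrt((n-2)/(1-rho^2)) = 1.2394 ~ t(9).
Step 5: Two-sided p-value from the t-distribution with 9 df = 0.246560.
Step 6: alpha = 0.1. fail to reject H0.

rho = 0.3818, p = 0.246560, fail to reject H0 at alpha = 0.1.


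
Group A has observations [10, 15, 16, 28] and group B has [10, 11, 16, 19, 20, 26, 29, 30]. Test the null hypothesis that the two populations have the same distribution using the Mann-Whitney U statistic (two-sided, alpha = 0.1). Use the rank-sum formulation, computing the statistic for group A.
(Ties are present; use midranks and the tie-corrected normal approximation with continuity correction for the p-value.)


Step 1: Combine and sort all 12 observations; assign midranks.
sorted (value, group): (10,X), (10,Y), (11,Y), (15,X), (16,X), (16,Y), (19,Y), (20,Y), (26,Y), (28,X), (29,Y), (30,Y)
ranks: 10->1.5, 10->1.5, 11->3, 15->4, 16->5.5, 16->5.5, 19->7, 20->8, 26->9, 28->10, 29->11, 30->12
Step 2: Rank sum for X: R1 = 1.5 + 4 + 5.5 + 10 = 21.
Step 3: U_X = R1 - n1(n1+1)/2 = 21 - 4*5/2 = 21 - 10 = 11.
       U_Y = n1*n2 - U_X = 32 - 11 = 21.
Step 4: Ties are present, so use the tie-corrected normal approximation (with continuity correction) for the p-value.
Step 5: p-value = 0.443097; compare to alpha = 0.1. fail to reject H0.

U_X = 11, p = 0.443097, fail to reject H0 at alpha = 0.1.


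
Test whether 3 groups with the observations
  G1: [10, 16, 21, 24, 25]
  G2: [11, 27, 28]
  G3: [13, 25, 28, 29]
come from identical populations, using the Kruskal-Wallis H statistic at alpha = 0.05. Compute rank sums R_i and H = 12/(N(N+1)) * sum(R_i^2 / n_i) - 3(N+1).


Step 1: Combine all N = 12 observations and assign midranks.
sorted (value, group, rank): (10,G1,1), (11,G2,2), (13,G3,3), (16,G1,4), (21,G1,5), (24,G1,6), (25,G1,7.5), (25,G3,7.5), (27,G2,9), (28,G2,10.5), (28,G3,10.5), (29,G3,12)
Step 2: Sum ranks within each group.
R_1 = 23.5 (n_1 = 5)
R_2 = 21.5 (n_2 = 3)
R_3 = 33 (n_3 = 4)
Step 3: H = 12/(N(N+1)) * sum(R_i^2/n_i) - 3(N+1)
     = 12/(12*13) * (23.5^2/5 + 21.5^2/3 + 33^2/4) - 3*13
     = 0.076923 * 536.783 - 39
     = 2.291026.
Step 4: Ties present; correction factor C = 1 - 12/(12^3 - 12) = 0.993007. Corrected H = 2.291026 / 0.993007 = 2.307160.
Step 5: Under H0, H ~ chi^2(2); p-value = 0.315505.
Step 6: alpha = 0.05. fail to reject H0.

H = 2.3072, df = 2, p = 0.315505, fail to reject H0.


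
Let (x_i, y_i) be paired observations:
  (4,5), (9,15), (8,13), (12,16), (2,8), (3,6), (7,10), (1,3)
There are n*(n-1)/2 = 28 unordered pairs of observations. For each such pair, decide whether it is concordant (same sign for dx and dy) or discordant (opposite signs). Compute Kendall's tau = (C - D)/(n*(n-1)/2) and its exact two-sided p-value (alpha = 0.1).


Step 1: Enumerate the 28 unordered pairs (i,j) with i<j and classify each by sign(x_j-x_i) * sign(y_j-y_i).
  (1,2):dx=+5,dy=+10->C; (1,3):dx=+4,dy=+8->C; (1,4):dx=+8,dy=+11->C; (1,5):dx=-2,dy=+3->D
  (1,6):dx=-1,dy=+1->D; (1,7):dx=+3,dy=+5->C; (1,8):dx=-3,dy=-2->C; (2,3):dx=-1,dy=-2->C
  (2,4):dx=+3,dy=+1->C; (2,5):dx=-7,dy=-7->C; (2,6):dx=-6,dy=-9->C; (2,7):dx=-2,dy=-5->C
  (2,8):dx=-8,dy=-12->C; (3,4):dx=+4,dy=+3->C; (3,5):dx=-6,dy=-5->C; (3,6):dx=-5,dy=-7->C
  (3,7):dx=-1,dy=-3->C; (3,8):dx=-7,dy=-10->C; (4,5):dx=-10,dy=-8->C; (4,6):dx=-9,dy=-10->C
  (4,7):dx=-5,dy=-6->C; (4,8):dx=-11,dy=-13->C; (5,6):dx=+1,dy=-2->D; (5,7):dx=+5,dy=+2->C
  (5,8):dx=-1,dy=-5->C; (6,7):dx=+4,dy=+4->C; (6,8):dx=-2,dy=-3->C; (7,8):dx=-6,dy=-7->C
Step 2: C = 25, D = 3, total pairs = 28.
Step 3: tau = (C - D)/(n(n-1)/2) = (25 - 3)/28 = 0.785714.
Step 4: Exact two-sided p-value (enumerate n! = 40320 permutations of y under H0): p = 0.005506.
Step 5: alpha = 0.1. reject H0.

tau_b = 0.7857 (C=25, D=3), p = 0.005506, reject H0.
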